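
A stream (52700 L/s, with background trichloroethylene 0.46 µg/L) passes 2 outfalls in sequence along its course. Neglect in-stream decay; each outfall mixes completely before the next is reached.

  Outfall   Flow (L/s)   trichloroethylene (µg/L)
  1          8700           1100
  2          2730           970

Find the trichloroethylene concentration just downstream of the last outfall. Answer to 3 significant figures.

Outfall 1: combined Q = 61400 L/s; C = (52700·0.4600 + 8700·1100)/61400 = 156.3 µg/L.
Outfall 2: combined Q = 64130 L/s; C = (61400·156.3 + 2730·970.0)/64130 = 190.9 µg/L.

191 µg/L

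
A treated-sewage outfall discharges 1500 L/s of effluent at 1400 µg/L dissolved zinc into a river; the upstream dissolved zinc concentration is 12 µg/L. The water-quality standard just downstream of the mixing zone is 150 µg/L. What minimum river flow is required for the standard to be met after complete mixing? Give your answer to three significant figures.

13600 L/s

Set C_mix = 150: (Q·12.00 + 1500·1400) / (Q + 1500) = 150
→ Q = 1500·(1400 − 150)/(150 − 12.00) = 13590 L/s.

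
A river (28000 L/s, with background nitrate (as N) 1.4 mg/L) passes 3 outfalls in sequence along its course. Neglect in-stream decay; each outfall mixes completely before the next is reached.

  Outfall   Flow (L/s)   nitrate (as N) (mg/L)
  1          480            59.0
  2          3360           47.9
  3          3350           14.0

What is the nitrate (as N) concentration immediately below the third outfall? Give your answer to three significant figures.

Outfall 1: combined Q = 28480 L/s; C = (28000·1.400 + 480.0·59.00)/28480 = 2.371 mg/L.
Outfall 2: combined Q = 31840 L/s; C = (28480·2.371 + 3360·47.90)/31840 = 7.175 mg/L.
Outfall 3: combined Q = 35190 L/s; C = (31840·7.175 + 3350·14.00)/35190 = 7.825 mg/L.

7.83 mg/L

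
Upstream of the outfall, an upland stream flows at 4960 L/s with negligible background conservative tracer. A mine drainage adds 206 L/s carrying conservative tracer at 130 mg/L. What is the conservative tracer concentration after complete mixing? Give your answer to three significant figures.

5.18 mg/L

After mixing, C = (4960·0 + 206.0·130.0) / 5166 = 26780/5166 = 5.184 mg/L.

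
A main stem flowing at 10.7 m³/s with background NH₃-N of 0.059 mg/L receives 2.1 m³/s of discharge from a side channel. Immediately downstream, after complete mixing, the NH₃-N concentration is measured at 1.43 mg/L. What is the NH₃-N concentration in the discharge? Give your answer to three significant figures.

8.42 mg/L

Mass balance: 10.70·0.05900 + 2.100·Cₑ = 12.80·1.430
→ Cₑ = (12.80·1.430 − 10.70·0.05900) / 2.100 = 8.416 mg/L.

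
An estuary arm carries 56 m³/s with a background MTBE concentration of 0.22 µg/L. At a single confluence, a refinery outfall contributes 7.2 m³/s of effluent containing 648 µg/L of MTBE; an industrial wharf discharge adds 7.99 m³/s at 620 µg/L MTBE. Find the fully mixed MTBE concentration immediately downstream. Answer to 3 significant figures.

135 µg/L

Conservation of mass: C = (56.00·0.2200 + 7.200·648.0 + 7.990·620.0) / 71.19 = 9632/71.19 = 135.3 µg/L.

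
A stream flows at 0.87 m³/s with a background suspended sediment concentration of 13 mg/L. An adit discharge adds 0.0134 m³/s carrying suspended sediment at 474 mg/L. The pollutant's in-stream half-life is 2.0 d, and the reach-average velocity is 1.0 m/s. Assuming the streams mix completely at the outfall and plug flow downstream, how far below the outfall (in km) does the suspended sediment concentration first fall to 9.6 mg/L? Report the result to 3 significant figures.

Mixed concentration C = ΣQC/ΣQ = (0.8700·13.00 + 0.01340·474.0) / 0.8834 = 17.66/0.8834 = 19.99 mg/L.
Half-life 2.0 d → k = ln 2 / 2.0 = 0.3466 d⁻¹.
Set 19.99·exp(−k·t) = 9.6 → t = ln(19.99/9.6)/k = 182900 s = 50.80 h.
Distance = v·t = 1.0·182900 = 182900 m = 182.9 km.

183 km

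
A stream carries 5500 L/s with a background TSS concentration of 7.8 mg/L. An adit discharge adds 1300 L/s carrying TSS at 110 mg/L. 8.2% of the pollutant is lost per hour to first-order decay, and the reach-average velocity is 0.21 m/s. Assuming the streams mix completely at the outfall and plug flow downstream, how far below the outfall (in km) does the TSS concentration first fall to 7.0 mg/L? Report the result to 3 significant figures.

12.0 km

Conservation of mass: C = (5500·7.800 + 1300·110.0) / 6800 = 185900/6800 = 27.34 mg/L.
8.2%/h lost → k = −ln(1 − 0.082) = 0.08556 h⁻¹.
Set 27.34·exp(−k·t) = 7.0 → t = ln(27.34/7.0)/k = 57320 s = 15.92 h.
Distance = v·t = 0.21·57320 = 12040 m = 12.04 km.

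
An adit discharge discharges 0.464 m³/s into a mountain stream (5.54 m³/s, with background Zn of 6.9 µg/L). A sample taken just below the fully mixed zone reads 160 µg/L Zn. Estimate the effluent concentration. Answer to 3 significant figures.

1990 µg/L

Mass balance: 5.540·6.900 + 0.4640·Cₑ = 6.004·160.0
→ Cₑ = (6.004·160.0 − 5.540·6.900) / 0.4640 = 1988 µg/L.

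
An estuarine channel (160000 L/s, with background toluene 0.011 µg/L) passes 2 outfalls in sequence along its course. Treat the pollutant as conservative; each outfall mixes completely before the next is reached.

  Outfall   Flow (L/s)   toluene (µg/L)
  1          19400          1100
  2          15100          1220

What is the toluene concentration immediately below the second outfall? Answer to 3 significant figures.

204 µg/L

Outfall 1: combined Q = 179400 L/s; C = (160000·0.01100 + 19400·1100)/179400 = 119.0 µg/L.
Outfall 2: combined Q = 194500 L/s; C = (179400·119.0 + 15100·1220)/194500 = 204.4 µg/L.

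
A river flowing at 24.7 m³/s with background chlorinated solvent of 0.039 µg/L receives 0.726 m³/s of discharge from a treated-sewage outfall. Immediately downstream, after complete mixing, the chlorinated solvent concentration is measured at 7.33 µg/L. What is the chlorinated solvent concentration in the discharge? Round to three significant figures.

255 µg/L

Mass balance: 24.70·0.03900 + 0.7260·Cₑ = 25.43·7.330
→ Cₑ = (25.43·7.330 − 24.70·0.03900) / 0.7260 = 255.4 µg/L.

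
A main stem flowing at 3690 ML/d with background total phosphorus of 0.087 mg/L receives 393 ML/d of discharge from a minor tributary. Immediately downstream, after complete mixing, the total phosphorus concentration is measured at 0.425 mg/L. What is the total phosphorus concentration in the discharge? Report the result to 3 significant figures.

3.60 mg/L

Mass balance: 3690·0.08700 + 393.0·Cₑ = 4083·0.4250
→ Cₑ = (4083·0.4250 − 3690·0.08700) / 393.0 = 3.599 mg/L.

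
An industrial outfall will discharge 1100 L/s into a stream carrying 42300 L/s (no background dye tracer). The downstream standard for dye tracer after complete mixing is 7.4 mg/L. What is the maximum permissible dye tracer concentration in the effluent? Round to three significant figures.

At the limit, (Qr·Cr + Qe·Cₑ)/(Qr + Qe) = 7.4:
Cₑ = (43400·7.4 − 42300·0) / 1100 = 292.0 mg/L.

292 mg/L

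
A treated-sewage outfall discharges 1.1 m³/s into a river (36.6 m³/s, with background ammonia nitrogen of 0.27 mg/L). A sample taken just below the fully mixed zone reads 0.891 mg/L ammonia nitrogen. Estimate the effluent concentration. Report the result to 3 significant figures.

Mass balance: 36.60·0.2700 + 1.100·Cₑ = 37.70·0.8910
→ Cₑ = (37.70·0.8910 − 36.60·0.2700) / 1.100 = 21.55 mg/L.

21.6 mg/L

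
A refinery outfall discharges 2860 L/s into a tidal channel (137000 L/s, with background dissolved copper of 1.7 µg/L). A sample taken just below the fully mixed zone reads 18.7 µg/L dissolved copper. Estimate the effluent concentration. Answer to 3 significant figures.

833 µg/L

Mass balance: 137000·1.700 + 2860·Cₑ = 139900·18.70
→ Cₑ = (139900·18.70 − 137000·1.700) / 2860 = 833.0 µg/L.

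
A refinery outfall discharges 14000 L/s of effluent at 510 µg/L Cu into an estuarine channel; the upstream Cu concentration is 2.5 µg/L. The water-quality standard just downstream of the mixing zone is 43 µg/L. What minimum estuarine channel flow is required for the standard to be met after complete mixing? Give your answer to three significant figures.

Set C_mix = 43: (Q·2.500 + 14000·510.0) / (Q + 14000) = 43
→ Q = 14000·(510.0 − 43)/(43 − 2.500) = 161400 L/s.

161000 L/s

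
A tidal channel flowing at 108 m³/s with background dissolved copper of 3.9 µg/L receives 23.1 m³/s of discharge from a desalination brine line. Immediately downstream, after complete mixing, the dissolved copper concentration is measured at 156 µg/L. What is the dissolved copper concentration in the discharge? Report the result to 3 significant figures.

Mass balance: 108.0·3.900 + 23.10·Cₑ = 131.1·156.0
→ Cₑ = (131.1·156.0 − 108.0·3.900) / 23.10 = 867.1 µg/L.

867 µg/L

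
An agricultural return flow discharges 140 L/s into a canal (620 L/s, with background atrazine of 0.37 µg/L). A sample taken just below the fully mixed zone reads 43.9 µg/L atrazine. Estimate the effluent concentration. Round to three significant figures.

Mass balance: 620.0·0.3700 + 140.0·Cₑ = 760.0·43.90
→ Cₑ = (760.0·43.90 − 620.0·0.3700) / 140.0 = 236.7 µg/L.

237 µg/L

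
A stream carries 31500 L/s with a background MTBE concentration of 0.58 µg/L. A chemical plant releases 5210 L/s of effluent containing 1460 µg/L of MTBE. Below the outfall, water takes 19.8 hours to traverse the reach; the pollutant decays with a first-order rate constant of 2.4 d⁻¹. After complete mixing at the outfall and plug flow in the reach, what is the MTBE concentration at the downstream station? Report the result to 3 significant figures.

28.7 µg/L

After mixing, C = (31500·0.5800 + 5210·1460) / 36710 = 7625000/36710 = 207.7 µg/L.
Decay over the reach: 207.7·exp(−kt) = 207.7·0.1381 = 28.68 µg/L.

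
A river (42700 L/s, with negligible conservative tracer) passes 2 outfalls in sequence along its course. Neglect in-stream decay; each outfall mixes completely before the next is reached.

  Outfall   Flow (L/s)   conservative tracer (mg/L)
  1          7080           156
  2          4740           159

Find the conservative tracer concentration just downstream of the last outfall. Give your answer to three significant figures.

34.1 mg/L

Below outfall 1: Q → 49780 L/s, C = (42700·0 + 7080·156.0)/49780 = 22.19 mg/L.
Below outfall 2: Q → 54520 L/s, C = (49780·22.19 + 4740·159.0)/54520 = 34.08 mg/L.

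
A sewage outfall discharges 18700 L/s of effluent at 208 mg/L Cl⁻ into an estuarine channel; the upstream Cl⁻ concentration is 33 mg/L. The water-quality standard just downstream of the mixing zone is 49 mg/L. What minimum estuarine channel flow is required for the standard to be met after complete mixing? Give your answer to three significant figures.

186000 L/s

Set C_mix = 49: (Q·33.00 + 18700·208.0) / (Q + 18700) = 49
→ Q = 18700·(208.0 − 49)/(49 − 33.00) = 185800 L/s.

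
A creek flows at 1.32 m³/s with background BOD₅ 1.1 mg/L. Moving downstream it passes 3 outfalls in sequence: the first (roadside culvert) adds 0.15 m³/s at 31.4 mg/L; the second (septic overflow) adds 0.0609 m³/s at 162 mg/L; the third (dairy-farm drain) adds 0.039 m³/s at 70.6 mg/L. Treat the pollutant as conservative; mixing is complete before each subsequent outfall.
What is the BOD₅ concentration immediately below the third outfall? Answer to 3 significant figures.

Below outfall 1: Q → 1.470 m³/s, C = (1.320·1.100 + 0.1500·31.40)/1.470 = 4.192 mg/L.
Below outfall 2: Q → 1.531 m³/s, C = (1.470·4.192 + 0.06090·162.0)/1.531 = 10.47 mg/L.
Below outfall 3: Q → 1.570 m³/s, C = (1.531·10.47 + 0.03900·70.60)/1.570 = 11.96 mg/L.

12.0 mg/L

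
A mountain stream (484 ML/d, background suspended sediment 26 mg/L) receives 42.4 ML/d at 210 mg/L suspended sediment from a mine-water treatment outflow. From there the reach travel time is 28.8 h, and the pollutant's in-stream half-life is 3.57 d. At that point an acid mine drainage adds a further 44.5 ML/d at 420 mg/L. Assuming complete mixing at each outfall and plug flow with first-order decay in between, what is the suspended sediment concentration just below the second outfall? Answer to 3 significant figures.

62.6 mg/L

Conservation of mass: C = (484.0·26.00 + 42.40·210.0) / 526.4 = 21490/526.4 = 40.82 mg/L; combined flow 526.4 ML/d.
Half-life 3.57 d → k = ln 2 / 3.57 = 0.1942 d⁻¹.
Applying C = C₀e^(−kt): 40.82 × 0.7922 = 32.34 mg/L.
At the second outfall, C = (526.4·32.34 + 44.50·420.0) / (526.4 + 44.50) = 62.55 mg/L.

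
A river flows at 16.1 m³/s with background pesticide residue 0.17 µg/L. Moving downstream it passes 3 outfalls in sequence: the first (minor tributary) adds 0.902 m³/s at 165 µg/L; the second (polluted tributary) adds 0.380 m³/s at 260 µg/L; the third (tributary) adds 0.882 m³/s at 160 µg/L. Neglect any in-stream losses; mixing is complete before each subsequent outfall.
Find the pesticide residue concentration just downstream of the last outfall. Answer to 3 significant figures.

Outfall 1: combined Q = 17.00 m³/s; C = (16.10·0.1700 + 0.9020·165.0)/17.00 = 8.915 µg/L.
Outfall 2: combined Q = 17.38 m³/s; C = (17.00·8.915 + 0.3800·260.0)/17.38 = 14.40 µg/L.
Outfall 3: combined Q = 18.26 m³/s; C = (17.38·14.40 + 0.8820·160.0)/18.26 = 21.43 µg/L.

21.4 µg/L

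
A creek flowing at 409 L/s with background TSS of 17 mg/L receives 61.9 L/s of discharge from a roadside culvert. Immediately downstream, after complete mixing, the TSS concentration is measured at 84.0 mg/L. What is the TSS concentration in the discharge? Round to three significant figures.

Mass balance: 409.0·17.00 + 61.90·Cₑ = 470.9·84.00
→ Cₑ = (470.9·84.00 − 409.0·17.00) / 61.90 = 526.7 mg/L.

527 mg/L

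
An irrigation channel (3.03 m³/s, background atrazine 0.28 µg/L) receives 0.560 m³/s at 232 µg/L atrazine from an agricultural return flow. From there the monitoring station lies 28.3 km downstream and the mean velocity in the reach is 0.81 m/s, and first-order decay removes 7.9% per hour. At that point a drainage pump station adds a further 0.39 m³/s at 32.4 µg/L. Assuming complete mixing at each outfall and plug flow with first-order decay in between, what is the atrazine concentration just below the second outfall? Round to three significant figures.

Mixed concentration C = ΣQC/ΣQ = (3.030·0.2800 + 0.5600·232.0) / 3.590 = 130.8/3.590 = 36.43 µg/L; combined flow 3.590 m³/s.
Travel time t = 28.3·1000 / 0.81 = 34940 s = 9.705 h.
7.9%/h lost → k = −ln(1 − 0.079) = 0.08230 h⁻¹.
After decay, C = 36.43 × e^(−kt) = 36.43 × 0.4499 = 16.39 µg/L.
Second outfall: C = (3.590·16.39 + 0.3900·32.40)/3.980 = 17.96 µg/L.

18.0 µg/L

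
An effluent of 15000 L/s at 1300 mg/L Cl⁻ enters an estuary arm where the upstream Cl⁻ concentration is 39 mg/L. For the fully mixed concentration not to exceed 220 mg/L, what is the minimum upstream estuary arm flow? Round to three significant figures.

89500 L/s

Set C_mix = 220: (Q·39.00 + 15000·1300) / (Q + 15000) = 220
→ Q = 15000·(1300 − 220)/(220 − 39.00) = 89500 L/s.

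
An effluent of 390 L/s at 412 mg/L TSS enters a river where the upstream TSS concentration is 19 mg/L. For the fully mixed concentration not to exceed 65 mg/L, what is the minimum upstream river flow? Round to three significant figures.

Set C_mix = 65: (Q·19.00 + 390.0·412.0) / (Q + 390.0) = 65
→ Q = 390.0·(412.0 − 65)/(65 − 19.00) = 2942 L/s.

2940 L/s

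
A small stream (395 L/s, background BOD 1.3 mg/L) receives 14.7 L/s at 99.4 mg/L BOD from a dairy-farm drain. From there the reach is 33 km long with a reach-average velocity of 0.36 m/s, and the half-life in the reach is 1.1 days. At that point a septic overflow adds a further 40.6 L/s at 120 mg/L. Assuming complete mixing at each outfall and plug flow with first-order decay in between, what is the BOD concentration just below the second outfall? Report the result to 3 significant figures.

Conservation of mass: C = (395.0·1.300 + 14.70·99.40) / 409.7 = 1975/409.7 = 4.820 mg/L; combined flow 409.7 L/s.
Travel time t = 33·1000 / 0.36 = 91670 s = 25.46 h.
Half-life 1.1 d → k = ln 2 / 1.1 = 0.6301 d⁻¹.
Decay over the reach: 4.820·exp(−kt) = 4.820·0.5125 = 2.470 mg/L.
At the second outfall, C = (409.7·2.470 + 40.60·120.0) / (409.7 + 40.60) = 13.07 mg/L.

13.1 mg/L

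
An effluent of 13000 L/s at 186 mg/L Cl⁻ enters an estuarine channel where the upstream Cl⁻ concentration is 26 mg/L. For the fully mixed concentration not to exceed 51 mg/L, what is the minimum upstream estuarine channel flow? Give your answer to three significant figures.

70200 L/s

Set C_mix = 51: (Q·26.00 + 13000·186.0) / (Q + 13000) = 51
→ Q = 13000·(186.0 − 51)/(51 − 26.00) = 70200 L/s.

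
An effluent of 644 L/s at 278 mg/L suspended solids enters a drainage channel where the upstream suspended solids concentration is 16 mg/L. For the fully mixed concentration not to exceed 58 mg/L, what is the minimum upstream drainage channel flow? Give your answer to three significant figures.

3370 L/s

Set C_mix = 58: (Q·16.00 + 644.0·278.0) / (Q + 644.0) = 58
→ Q = 644.0·(278.0 − 58)/(58 − 16.00) = 3373 L/s.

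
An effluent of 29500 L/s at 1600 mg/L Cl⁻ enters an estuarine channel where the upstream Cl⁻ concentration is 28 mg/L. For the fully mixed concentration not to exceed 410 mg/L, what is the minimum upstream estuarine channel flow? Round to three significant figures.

Set C_mix = 410: (Q·28.00 + 29500·1600) / (Q + 29500) = 410
→ Q = 29500·(1600 − 410)/(410 − 28.00) = 91900 L/s.

91900 L/s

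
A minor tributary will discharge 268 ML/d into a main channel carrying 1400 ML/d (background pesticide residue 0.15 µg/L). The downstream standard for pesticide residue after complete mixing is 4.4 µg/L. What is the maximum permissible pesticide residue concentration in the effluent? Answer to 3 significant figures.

26.6 µg/L

At the limit, (Qr·Cr + Qe·Cₑ)/(Qr + Qe) = 4.4:
Cₑ = (1668·4.4 − 1400·0.1500) / 268.0 = 26.60 µg/L.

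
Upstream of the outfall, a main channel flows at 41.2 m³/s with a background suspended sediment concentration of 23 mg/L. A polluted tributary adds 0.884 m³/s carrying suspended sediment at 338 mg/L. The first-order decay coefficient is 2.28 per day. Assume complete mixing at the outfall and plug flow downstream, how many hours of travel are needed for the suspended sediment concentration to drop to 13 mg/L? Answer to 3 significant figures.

8.67 h

After mixing, C = (41.20·23.00 + 0.8840·338.0) / 42.08 = 1246/42.08 = 29.62 mg/L.
29.62·exp(−k·t) = 13 → t = ln(29.62/13)/k = 31200 s = 8.667 h.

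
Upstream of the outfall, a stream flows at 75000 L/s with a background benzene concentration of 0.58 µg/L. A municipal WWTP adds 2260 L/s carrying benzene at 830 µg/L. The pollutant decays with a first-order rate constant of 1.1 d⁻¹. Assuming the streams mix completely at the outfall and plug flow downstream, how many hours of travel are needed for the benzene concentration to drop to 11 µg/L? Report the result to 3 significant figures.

Mixed concentration C = ΣQC/ΣQ = (75000·0.5800 + 2260·830.0) / 77260 = 1919000/77260 = 24.84 µg/L.
24.84·exp(−k·t) = 11 → t = ln(24.84/11)/k = 63990 s = 17.77 h.

17.8 h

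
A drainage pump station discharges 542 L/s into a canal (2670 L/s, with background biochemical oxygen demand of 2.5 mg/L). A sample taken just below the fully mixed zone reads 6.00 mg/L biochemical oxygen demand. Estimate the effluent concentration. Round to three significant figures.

23.2 mg/L

Mass balance: 2670·2.500 + 542.0·Cₑ = 3212·6.000
→ Cₑ = (3212·6.000 − 2670·2.500) / 542.0 = 23.24 mg/L.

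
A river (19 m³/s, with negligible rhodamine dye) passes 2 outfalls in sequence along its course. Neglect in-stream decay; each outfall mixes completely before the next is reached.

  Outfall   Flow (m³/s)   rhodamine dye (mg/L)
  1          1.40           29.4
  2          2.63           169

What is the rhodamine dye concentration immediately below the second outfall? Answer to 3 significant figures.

Outfall 1: combined Q = 20.40 m³/s; C = (19.00·0 + 1.400·29.40)/20.40 = 2.018 mg/L.
Outfall 2: combined Q = 23.03 m³/s; C = (20.40·2.018 + 2.630·169.0)/23.03 = 21.09 mg/L.

21.1 mg/L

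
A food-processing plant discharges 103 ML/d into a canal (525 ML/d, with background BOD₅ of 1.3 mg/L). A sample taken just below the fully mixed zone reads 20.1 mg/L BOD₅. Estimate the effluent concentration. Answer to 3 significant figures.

Mass balance: 525.0·1.300 + 103.0·Cₑ = 628.0·20.10
→ Cₑ = (628.0·20.10 − 525.0·1.300) / 103.0 = 115.9 mg/L.

116 mg/L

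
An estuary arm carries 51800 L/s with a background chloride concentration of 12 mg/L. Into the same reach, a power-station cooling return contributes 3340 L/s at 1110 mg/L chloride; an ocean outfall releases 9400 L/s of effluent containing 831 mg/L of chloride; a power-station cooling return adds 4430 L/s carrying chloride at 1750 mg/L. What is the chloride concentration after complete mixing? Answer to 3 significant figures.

288 mg/L

Conservation of mass: C = (51800·12.00 + 3340·1110 + 9400·831.0 + 4430·1750) / 68970 = 19890000/68970 = 288.4 mg/L.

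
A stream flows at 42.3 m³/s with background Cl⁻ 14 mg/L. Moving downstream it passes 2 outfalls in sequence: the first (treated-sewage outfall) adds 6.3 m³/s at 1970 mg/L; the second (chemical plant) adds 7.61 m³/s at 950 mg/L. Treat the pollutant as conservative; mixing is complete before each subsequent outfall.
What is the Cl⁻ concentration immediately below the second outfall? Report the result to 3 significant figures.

Below outfall 1: Q → 48.60 m³/s, C = (42.30·14.00 + 6.300·1970)/48.60 = 267.6 mg/L.
Below outfall 2: Q → 56.21 m³/s, C = (48.60·267.6 + 7.610·950.0)/56.21 = 359.9 mg/L.

360 mg/L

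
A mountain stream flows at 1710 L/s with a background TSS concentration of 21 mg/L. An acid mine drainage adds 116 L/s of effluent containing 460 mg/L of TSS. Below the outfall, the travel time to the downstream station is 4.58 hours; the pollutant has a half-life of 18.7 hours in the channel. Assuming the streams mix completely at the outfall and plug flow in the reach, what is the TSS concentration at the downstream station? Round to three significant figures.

41.3 mg/L

Flow-weighted average: C = (1710·21.00 + 116.0·460.0) / 1826 = 89270/1826 = 48.89 mg/L.
Half-life 18.7 h → k = ln 2 / 18.7 = 0.03707 h⁻¹ = 0.8896 d⁻¹.
After decay, C = 48.89 × e^(−kt) = 48.89 × 0.8439 = 41.25 mg/L.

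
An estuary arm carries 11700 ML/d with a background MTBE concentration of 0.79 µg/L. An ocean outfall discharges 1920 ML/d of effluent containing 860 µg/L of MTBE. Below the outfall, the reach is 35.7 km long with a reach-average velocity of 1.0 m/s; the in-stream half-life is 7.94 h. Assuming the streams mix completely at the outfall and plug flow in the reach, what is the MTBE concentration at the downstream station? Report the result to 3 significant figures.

Mixed concentration C = ΣQC/ΣQ = (11700·0.7900 + 1920·860.0) / 13620 = 1660000/13620 = 121.9 µg/L.
Travel time t = 35.7·1000 / 1.0 = 35700 s = 9.917 h.
Half-life 7.94 h → k = ln 2 / 7.94 = 0.08730 h⁻¹ = 2.095 d⁻¹.
Applying C = C₀e^(−kt): 121.9 × 0.4208 = 51.30 µg/L.

51.3 µg/L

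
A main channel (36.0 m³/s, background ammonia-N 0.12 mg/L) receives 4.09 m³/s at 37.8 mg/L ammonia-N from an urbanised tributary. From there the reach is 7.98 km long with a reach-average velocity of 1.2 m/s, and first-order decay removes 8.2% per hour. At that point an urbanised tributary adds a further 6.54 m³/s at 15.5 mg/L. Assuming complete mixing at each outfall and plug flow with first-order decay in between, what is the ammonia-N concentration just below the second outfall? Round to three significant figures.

5.08 mg/L

Flow-weighted average: C = (36.00·0.1200 + 4.090·37.80) / 40.09 = 158.9/40.09 = 3.964 mg/L; combined flow 40.09 m³/s.
Travel time t = 7.98·1000 / 1.2 = 6650 s = 1.847 h.
8.2%/h lost → k = −ln(1 − 0.082) = 0.08556 h⁻¹.
First-order decay: C = 3.964·exp(−k·t) = 3.964·0.8538 = 3.385 mg/L.
At the second outfall, C = (40.09·3.385 + 6.540·15.50) / (40.09 + 6.540) = 5.084 mg/L.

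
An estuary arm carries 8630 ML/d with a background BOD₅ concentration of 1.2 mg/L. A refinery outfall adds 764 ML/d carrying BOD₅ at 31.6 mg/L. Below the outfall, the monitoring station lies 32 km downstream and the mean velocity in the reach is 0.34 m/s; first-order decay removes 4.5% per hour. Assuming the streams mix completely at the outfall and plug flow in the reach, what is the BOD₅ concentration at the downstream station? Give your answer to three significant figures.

1.10 mg/L

Mixed concentration C = ΣQC/ΣQ = (8630·1.200 + 764.0·31.60) / 9394 = 34500/9394 = 3.672 mg/L.
Travel time t = 32·1000 / 0.34 = 94120 s = 26.14 h.
4.5%/h lost → k = −ln(1 − 0.045) = 0.04604 h⁻¹.
After decay, C = 3.672 × e^(−kt) = 3.672 × 0.3001 = 1.102 mg/L.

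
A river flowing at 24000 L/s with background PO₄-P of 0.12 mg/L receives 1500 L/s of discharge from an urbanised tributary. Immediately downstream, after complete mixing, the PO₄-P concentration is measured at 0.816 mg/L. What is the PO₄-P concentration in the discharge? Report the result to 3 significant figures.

12.0 mg/L

Mass balance: 24000·0.1200 + 1500·Cₑ = 25500·0.8160
→ Cₑ = (25500·0.8160 − 24000·0.1200) / 1500 = 11.95 mg/L.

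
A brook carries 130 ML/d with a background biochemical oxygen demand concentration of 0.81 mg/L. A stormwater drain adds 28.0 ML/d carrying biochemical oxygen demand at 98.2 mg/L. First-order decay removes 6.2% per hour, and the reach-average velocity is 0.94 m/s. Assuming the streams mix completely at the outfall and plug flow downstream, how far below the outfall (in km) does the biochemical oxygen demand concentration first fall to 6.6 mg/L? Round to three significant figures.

53.2 km

After mixing, C = (130.0·0.8100 + 28.00·98.20) / 158.0 = 2855/158.0 = 18.07 mg/L.
6.2%/h lost → k = −ln(1 − 0.062) = 0.06401 h⁻¹.
Set 18.07·exp(−k·t) = 6.6 → t = ln(18.07/6.6)/k = 56650 s = 15.74 h.
Distance = v·t = 0.94·56650 = 53250 m = 53.25 km.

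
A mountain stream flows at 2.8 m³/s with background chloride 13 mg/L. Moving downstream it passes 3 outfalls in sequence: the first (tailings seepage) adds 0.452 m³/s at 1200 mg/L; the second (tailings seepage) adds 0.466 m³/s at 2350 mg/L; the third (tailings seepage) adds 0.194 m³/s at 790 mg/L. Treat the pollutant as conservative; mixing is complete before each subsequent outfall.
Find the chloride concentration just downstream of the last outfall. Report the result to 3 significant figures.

467 mg/L

Below outfall 1: Q → 3.252 m³/s, C = (2.800·13.00 + 0.4520·1200)/3.252 = 178.0 mg/L.
Below outfall 2: Q → 3.718 m³/s, C = (3.252·178.0 + 0.4660·2350)/3.718 = 450.2 mg/L.
Below outfall 3: Q → 3.912 m³/s, C = (3.718·450.2 + 0.1940·790.0)/3.912 = 467.1 mg/L.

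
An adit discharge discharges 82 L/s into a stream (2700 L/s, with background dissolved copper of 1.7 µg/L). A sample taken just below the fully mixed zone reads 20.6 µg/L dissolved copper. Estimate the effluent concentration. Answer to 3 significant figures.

643 µg/L

Mass balance: 2700·1.700 + 82.00·Cₑ = 2782·20.60
→ Cₑ = (2782·20.60 − 2700·1.700) / 82.00 = 642.9 µg/L.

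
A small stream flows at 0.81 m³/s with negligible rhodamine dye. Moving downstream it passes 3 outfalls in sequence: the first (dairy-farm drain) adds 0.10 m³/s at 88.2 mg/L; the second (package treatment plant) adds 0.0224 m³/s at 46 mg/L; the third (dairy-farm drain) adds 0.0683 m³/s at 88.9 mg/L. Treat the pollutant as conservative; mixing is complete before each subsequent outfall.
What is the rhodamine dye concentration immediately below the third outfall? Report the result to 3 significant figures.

15.9 mg/L

After outfall 1: Q = 0.8100 + 0.1000 = 0.9100 m³/s; C = (0.8100·0 + 0.1000·88.20)/0.9100 = 9.692 mg/L.
After outfall 2: Q = 0.9100 + 0.02240 = 0.9324 m³/s; C = (0.9100·9.692 + 0.02240·46.00)/0.9324 = 10.56 mg/L.
After outfall 3: Q = 0.9324 + 0.06830 = 1.001 m³/s; C = (0.9324·10.56 + 0.06830·88.90)/1.001 = 15.91 mg/L.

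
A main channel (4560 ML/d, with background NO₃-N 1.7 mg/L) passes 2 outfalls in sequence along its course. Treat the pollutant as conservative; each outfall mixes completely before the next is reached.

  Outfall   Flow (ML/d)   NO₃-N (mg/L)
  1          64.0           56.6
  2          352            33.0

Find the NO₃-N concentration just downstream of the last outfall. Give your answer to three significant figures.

After outfall 1: Q = 4560 + 64.00 = 4624 ML/d; C = (4560·1.700 + 64.00·56.60)/4624 = 2.460 mg/L.
After outfall 2: Q = 4624 + 352.0 = 4976 ML/d; C = (4624·2.460 + 352.0·33.00)/4976 = 4.620 mg/L.

4.62 mg/L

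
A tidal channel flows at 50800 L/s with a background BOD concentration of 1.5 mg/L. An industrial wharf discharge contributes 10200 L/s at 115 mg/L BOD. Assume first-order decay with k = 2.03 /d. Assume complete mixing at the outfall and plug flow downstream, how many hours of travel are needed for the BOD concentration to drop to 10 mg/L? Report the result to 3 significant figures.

8.47 h

Mixed concentration C = ΣQC/ΣQ = (50800·1.500 + 10200·115.0) / 61000 = 1249000/61000 = 20.48 mg/L.
20.48·exp(−k·t) = 10 → t = ln(20.48/10)/k = 30510 s = 8.474 h.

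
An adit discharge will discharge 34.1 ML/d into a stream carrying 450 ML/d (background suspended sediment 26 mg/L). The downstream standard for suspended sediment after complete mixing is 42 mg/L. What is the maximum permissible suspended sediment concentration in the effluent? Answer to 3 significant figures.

At the limit, (Qr·Cr + Qe·Cₑ)/(Qr + Qe) = 42:
Cₑ = (484.1·42 − 450.0·26.00) / 34.10 = 253.1 mg/L.

253 mg/L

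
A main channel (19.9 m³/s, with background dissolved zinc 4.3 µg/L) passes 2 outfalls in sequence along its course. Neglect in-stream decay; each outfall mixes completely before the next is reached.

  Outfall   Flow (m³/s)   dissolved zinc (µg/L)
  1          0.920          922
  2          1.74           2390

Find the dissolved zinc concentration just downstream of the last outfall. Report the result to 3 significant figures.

226 µg/L

After outfall 1: Q = 19.90 + 0.9200 = 20.82 m³/s; C = (19.90·4.300 + 0.9200·922.0)/20.82 = 44.85 µg/L.
After outfall 2: Q = 20.82 + 1.740 = 22.56 m³/s; C = (20.82·44.85 + 1.740·2390)/22.56 = 225.7 µg/L.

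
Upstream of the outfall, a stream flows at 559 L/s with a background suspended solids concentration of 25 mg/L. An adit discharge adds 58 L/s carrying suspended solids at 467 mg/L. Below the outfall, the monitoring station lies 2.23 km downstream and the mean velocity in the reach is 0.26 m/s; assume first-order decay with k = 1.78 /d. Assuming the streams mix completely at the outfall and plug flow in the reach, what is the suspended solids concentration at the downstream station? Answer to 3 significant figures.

55.8 mg/L

Mass balance: C = (559.0·25.00 + 58.00·467.0) / 617.0 = 41060/617.0 = 66.55 mg/L.
Travel time t = 2.23·1000 / 0.26 = 8577 s = 2.382 h.
Decay over the reach: 66.55·exp(−kt) = 66.55·0.8380 = 55.77 mg/L.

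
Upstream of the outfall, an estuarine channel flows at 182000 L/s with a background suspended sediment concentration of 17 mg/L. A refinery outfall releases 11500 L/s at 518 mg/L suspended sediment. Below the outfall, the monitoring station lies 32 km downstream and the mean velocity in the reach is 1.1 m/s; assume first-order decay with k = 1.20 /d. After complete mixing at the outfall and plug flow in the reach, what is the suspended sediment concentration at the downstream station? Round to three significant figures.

Mixed concentration C = ΣQC/ΣQ = (182000·17.00 + 11500·518.0) / 193500 = 9051000/193500 = 46.78 mg/L.
Travel time t = 32·1000 / 1.1 = 29090 s = 8.081 h.
First-order decay: C = 46.78·exp(−k·t) = 46.78·0.6676 = 31.23 mg/L.

31.2 mg/L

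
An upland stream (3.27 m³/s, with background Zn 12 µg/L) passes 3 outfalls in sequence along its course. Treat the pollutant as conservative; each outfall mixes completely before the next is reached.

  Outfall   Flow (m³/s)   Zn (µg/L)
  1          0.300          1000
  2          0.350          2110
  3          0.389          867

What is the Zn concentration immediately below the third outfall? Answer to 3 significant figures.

Outfall 1: combined Q = 3.570 m³/s; C = (3.270·12.00 + 0.3000·1000)/3.570 = 95.03 µg/L.
Outfall 2: combined Q = 3.920 m³/s; C = (3.570·95.03 + 0.3500·2110)/3.920 = 274.9 µg/L.
Outfall 3: combined Q = 4.309 m³/s; C = (3.920·274.9 + 0.3890·867.0)/4.309 = 328.4 µg/L.

328 µg/L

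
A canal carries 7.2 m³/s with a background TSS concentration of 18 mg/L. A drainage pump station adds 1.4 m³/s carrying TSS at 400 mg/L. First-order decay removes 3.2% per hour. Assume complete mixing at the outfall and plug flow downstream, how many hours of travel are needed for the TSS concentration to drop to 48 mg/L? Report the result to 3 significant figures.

15.8 h

Mass balance: C = (7.200·18.00 + 1.400·400.0) / 8.600 = 689.6/8.600 = 80.19 mg/L.
3.2%/h lost → k = −ln(1 − 0.032) = 0.03252 h⁻¹.
80.19·exp(−k·t) = 48 → t = ln(80.19/48)/k = 56800 s = 15.78 h.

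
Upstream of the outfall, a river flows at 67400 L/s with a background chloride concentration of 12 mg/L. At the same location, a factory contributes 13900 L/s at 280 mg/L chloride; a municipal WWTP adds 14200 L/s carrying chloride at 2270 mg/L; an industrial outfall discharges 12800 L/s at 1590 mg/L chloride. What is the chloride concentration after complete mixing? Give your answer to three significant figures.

529 mg/L

Flow-weighted average: C = (67400·12.00 + 13900·280.0 + 14200·2270 + 12800·1590) / 108300 = 57290000/108300 = 529.0 mg/L.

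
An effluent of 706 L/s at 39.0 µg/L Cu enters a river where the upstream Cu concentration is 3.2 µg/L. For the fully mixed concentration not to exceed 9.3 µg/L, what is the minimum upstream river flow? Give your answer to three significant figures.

Set C_mix = 9.3: (Q·3.200 + 706.0·39.00) / (Q + 706.0) = 9.3
→ Q = 706.0·(39.00 − 9.3)/(9.3 − 3.200) = 3437 L/s.

3440 L/s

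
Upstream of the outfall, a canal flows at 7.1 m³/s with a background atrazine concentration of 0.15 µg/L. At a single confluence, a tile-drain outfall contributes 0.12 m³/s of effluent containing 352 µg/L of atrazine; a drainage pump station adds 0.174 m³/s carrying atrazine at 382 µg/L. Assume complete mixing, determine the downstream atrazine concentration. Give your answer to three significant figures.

Mixed concentration C = ΣQC/ΣQ = (7.100·0.1500 + 0.1200·352.0 + 0.1740·382.0) / 7.394 = 109.8/7.394 = 14.85 µg/L.

14.8 µg/L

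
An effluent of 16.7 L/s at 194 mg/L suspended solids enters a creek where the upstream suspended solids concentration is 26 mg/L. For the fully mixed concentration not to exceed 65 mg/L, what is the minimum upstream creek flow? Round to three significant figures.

55.2 L/s

Set C_mix = 65: (Q·26.00 + 16.70·194.0) / (Q + 16.70) = 65
→ Q = 16.70·(194.0 − 65)/(65 − 26.00) = 55.24 L/s.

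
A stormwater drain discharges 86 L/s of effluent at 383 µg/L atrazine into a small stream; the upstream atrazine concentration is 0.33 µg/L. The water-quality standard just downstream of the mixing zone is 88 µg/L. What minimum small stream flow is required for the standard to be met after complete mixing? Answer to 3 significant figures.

Set C_mix = 88: (Q·0.3300 + 86.00·383.0) / (Q + 86.00) = 88
→ Q = 86.00·(383.0 − 88)/(88 − 0.3300) = 289.4 L/s.

289 L/s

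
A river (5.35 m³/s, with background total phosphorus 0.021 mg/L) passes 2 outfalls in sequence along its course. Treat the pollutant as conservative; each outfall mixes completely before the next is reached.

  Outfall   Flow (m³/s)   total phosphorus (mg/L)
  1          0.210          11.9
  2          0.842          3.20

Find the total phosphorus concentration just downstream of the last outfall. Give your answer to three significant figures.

0.829 mg/L

Outfall 1: combined Q = 5.560 m³/s; C = (5.350·0.02100 + 0.2100·11.90)/5.560 = 0.4697 mg/L.
Outfall 2: combined Q = 6.402 m³/s; C = (5.560·0.4697 + 0.8420·3.200)/6.402 = 0.8288 mg/L.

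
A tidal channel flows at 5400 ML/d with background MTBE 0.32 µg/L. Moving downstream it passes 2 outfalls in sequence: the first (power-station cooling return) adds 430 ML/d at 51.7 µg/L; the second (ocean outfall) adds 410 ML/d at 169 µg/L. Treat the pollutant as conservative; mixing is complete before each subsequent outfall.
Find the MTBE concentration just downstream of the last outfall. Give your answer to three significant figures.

Below outfall 1: Q → 5830 ML/d, C = (5400·0.3200 + 430.0·51.70)/5830 = 4.110 µg/L.
Below outfall 2: Q → 6240 ML/d, C = (5830·4.110 + 410.0·169.0)/6240 = 14.94 µg/L.

14.9 µg/L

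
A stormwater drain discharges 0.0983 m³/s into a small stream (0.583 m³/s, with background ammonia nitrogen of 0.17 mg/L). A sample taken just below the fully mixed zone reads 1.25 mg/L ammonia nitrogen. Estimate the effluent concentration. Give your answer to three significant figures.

Mass balance: 0.5830·0.1700 + 0.09830·Cₑ = 0.6813·1.250
→ Cₑ = (0.6813·1.250 − 0.5830·0.1700) / 0.09830 = 7.655 mg/L.

7.66 mg/L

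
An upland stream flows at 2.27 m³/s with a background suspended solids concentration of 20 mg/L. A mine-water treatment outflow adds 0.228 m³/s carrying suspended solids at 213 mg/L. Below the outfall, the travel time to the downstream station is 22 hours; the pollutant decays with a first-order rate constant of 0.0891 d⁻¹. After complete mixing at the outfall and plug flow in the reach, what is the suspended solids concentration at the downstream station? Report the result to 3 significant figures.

Mass balance: C = (2.270·20.00 + 0.2280·213.0) / 2.498 = 93.96/2.498 = 37.62 mg/L.
After decay, C = 37.62 × e^(−kt) = 37.62 × 0.9216 = 34.67 mg/L.

34.7 mg/L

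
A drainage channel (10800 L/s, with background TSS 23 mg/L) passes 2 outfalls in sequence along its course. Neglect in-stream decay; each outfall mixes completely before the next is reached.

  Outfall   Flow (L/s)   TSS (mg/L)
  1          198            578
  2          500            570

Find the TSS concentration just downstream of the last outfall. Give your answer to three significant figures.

56.3 mg/L

Below outfall 1: Q → 11000 L/s, C = (10800·23.00 + 198.0·578.0)/11000 = 32.99 mg/L.
Below outfall 2: Q → 11500 L/s, C = (11000·32.99 + 500.0·570.0)/11500 = 56.34 mg/L.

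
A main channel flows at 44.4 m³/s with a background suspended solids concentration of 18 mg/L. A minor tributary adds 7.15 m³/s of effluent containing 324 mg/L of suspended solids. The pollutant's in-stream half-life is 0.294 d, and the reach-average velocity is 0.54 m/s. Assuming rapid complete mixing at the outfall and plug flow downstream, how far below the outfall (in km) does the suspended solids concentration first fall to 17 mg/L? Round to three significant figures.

Mixed concentration C = ΣQC/ΣQ = (44.40·18.00 + 7.150·324.0) / 51.55 = 3116/51.55 = 60.44 mg/L.
Half-life 0.294 d → k = ln 2 / 0.294 = 2.358 d⁻¹.
Set 60.44·exp(−k·t) = 17 → t = ln(60.44/17)/k = 46490 s = 12.91 h.
Distance = v·t = 0.54·46490 = 25100 m = 25.10 km.

25.1 km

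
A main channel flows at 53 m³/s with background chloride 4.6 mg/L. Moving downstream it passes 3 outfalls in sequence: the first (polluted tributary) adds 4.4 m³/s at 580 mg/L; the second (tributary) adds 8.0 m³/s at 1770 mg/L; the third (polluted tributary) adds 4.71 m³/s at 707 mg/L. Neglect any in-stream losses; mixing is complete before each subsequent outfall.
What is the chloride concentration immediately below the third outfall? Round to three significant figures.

289 mg/L

Outfall 1: combined Q = 57.40 m³/s; C = (53.00·4.600 + 4.400·580.0)/57.40 = 48.71 mg/L.
Outfall 2: combined Q = 65.40 m³/s; C = (57.40·48.71 + 8.000·1770)/65.40 = 259.3 mg/L.
Outfall 3: combined Q = 70.11 m³/s; C = (65.40·259.3 + 4.710·707.0)/70.11 = 289.3 mg/L.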